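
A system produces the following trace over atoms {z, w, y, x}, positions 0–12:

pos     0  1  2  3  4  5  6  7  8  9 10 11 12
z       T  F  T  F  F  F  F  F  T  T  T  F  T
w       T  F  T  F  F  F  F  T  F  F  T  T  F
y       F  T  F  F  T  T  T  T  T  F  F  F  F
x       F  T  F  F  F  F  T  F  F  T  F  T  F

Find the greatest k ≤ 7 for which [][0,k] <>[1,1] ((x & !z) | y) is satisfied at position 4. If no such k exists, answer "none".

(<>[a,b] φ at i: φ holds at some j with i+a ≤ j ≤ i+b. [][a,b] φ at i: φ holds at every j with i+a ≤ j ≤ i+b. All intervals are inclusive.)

3

<>[1,1] ((x & !z) | y) must hold from j=4 onward; find where it first fails.
  j=4: holds
  j=5: holds
  j=6: holds
  j=7: holds
  j=8: fails
Holds on [4,7], so largest k = 3.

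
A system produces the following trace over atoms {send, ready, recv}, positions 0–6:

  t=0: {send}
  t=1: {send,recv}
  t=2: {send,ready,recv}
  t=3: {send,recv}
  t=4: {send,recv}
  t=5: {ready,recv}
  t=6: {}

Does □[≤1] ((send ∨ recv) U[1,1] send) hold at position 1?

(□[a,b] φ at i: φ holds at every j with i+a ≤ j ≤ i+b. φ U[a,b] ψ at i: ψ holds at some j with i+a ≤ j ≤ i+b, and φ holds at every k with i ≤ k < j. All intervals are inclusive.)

Check ((send ∨ recv) U[1,1] send) at every j in [1,2]:
  j=1: holds
  j=2: holds
All positions satisfy it → formula holds.

Holds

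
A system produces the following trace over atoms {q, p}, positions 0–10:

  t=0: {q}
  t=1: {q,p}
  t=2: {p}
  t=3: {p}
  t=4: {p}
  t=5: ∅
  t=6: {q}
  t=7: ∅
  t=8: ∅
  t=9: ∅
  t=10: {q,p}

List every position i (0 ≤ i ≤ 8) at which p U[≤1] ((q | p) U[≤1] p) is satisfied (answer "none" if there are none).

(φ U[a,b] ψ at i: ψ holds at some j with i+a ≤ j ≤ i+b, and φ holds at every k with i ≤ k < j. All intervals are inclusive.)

Evaluate at each i in [0,8]:
  i=0: ✓ (rhs at j=0)
  i=1: ✓ (rhs at j=1)
  i=2: ✓ (rhs at j=2)
  i=3: ✓ (rhs at j=3)
  i=4: ✓ (rhs at j=4)
  i=5: ✗ (no rhs in [5,6])
  i=6: ✗ (no rhs in [6,7])
  i=7: ✗ (no rhs in [7,8])
  i=8: ✗ (no rhs in [8,9])

0, 1, 2, 3, 4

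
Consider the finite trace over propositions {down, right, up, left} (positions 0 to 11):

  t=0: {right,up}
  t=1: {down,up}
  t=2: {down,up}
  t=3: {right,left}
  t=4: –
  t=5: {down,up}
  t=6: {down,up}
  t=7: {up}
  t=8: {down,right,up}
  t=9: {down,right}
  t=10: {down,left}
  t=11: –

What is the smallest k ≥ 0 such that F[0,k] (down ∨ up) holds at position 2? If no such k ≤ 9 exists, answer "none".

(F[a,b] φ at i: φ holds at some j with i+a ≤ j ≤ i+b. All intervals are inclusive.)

0

Scan j = 2,3,… for (down ∨ up):
  j=2: holds
First hit at j=2, so smallest k = 2-2 = 0.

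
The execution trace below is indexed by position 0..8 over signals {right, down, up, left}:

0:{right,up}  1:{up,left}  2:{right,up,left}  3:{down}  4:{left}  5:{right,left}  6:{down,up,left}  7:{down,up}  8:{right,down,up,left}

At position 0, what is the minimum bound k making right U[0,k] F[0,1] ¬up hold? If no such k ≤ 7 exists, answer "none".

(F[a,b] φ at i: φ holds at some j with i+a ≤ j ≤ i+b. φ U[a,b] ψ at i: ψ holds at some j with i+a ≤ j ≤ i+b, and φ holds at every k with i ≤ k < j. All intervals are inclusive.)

none

Need earliest j ≥ 0 with F[0,1] ¬up, and right at every k in [0,j-1].
  j=0: rhs fails.
  j=1: rhs fails.
  j=2: rhs holds but lhs fails at k=1.
  j=3: rhs holds but lhs fails at k=1.
  j=4: rhs holds but lhs fails at k=1.
  j=5: rhs holds but lhs fails at k=1.
  j=6: rhs fails.
  j=7: rhs fails.
No witness within the range → none.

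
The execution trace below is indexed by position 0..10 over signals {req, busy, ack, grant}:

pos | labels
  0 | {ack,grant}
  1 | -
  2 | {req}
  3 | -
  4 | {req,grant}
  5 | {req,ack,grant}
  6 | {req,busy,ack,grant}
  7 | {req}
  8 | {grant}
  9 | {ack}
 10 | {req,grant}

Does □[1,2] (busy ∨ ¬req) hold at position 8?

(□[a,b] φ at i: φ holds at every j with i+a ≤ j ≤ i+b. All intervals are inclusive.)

Check (busy ∨ ¬req) at every j in [9,10]:
  j=9: true
  j=10: false
Fails at j=10 → formula fails.

No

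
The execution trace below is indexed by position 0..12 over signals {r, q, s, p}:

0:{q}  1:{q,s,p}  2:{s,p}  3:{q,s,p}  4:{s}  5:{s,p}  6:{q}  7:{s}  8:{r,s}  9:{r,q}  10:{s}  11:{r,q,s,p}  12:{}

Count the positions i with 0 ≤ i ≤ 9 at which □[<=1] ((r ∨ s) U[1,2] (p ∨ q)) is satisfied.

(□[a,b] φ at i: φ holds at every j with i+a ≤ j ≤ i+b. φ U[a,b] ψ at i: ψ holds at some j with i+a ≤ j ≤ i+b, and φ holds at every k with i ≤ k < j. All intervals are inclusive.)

Evaluate at each i in [0,9]:
  i=0: ✗ (fails at j=0)
  i=1: ✓ (all of [1,2])
  i=2: ✓ (all of [2,3])
  i=3: ✓ (all of [3,4])
  i=4: ✓ (all of [4,5])
  i=5: ✗ (fails at j=6)
  i=6: ✗ (fails at j=6)
  i=7: ✓ (all of [7,8])
  i=8: ✓ (all of [8,9])
  i=9: ✓ (all of [9,10])
Positions where it holds: {1, 2, 3, 4, 7, 8, 9} → 7.

7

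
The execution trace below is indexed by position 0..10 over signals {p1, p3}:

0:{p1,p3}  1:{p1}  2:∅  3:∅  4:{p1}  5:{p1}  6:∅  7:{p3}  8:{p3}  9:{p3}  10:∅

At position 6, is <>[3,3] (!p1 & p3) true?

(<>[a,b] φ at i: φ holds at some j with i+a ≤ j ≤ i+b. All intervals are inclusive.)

Check (!p1 & p3) at each j in [9,9]:
  j=9: true
Found at j=9 → formula holds.

Holds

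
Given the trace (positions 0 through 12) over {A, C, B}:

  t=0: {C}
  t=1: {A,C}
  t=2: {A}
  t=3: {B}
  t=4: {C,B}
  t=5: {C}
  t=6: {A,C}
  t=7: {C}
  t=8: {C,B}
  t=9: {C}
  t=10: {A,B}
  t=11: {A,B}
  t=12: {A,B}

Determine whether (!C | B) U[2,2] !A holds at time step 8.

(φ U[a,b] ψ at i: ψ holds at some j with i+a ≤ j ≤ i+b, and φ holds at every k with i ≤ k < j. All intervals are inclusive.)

Need some j in [10,10] with !A, and (!C | B) at every k in [8,j-1].
  j=10: !A false.
No j in the window works → until fails.

No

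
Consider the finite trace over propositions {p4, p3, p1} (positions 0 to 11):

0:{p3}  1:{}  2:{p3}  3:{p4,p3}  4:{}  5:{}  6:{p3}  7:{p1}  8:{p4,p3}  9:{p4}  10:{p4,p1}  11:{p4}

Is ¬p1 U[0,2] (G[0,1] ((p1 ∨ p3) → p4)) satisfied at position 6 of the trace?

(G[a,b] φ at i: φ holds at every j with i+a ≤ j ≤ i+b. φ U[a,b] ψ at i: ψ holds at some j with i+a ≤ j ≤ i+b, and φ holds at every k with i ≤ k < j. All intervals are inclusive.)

Does not hold

Need some j in [6,8] with G[0,1] ((p1 ∨ p3) → p4), and ¬p1 at every k in [6,j-1].
  j=6: G[0,1] ((p1 ∨ p3) → p4) — fails at 6.
  j=7: G[0,1] ((p1 ∨ p3) → p4) — fails at 7.
  j=8: G[0,1] ((p1 ∨ p3) → p4) holds, but ¬p1 fails at k=7 → not this j.
No j in the window works → until fails.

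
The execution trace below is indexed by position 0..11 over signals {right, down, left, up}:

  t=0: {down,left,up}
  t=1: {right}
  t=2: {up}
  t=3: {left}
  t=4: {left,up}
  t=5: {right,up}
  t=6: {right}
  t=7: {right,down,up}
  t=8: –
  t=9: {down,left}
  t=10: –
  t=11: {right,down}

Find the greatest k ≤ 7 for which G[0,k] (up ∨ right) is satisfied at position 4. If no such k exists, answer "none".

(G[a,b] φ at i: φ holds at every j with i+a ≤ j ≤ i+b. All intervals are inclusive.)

3

(up ∨ right) must hold from j=4 onward; find where it first fails.
  j=4: holds
  j=5: holds
  j=6: holds
  j=7: holds
  j=8: fails
Holds on [4,7], so largest k = 3.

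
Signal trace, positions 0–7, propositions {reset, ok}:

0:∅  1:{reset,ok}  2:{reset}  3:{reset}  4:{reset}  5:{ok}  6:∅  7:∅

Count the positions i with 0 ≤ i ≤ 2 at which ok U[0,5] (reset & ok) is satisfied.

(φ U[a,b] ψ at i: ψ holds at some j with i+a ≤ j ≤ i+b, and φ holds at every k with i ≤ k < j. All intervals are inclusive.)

Evaluate at each i in [0,2]:
  i=0: ✗ (lhs fails at k=0 before rhs at j=1)
  i=1: ✓ (rhs at j=1)
  i=2: ✗ (no rhs in [2,7])
Positions where it holds: {1} → 1.

1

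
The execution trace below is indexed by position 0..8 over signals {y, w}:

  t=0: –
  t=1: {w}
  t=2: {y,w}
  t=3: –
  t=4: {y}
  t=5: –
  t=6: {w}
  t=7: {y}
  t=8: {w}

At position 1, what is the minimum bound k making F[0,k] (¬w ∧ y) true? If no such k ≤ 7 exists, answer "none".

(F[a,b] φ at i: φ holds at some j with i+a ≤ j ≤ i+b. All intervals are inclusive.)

3

Scan j = 1,2,… for (¬w ∧ y):
  j=1: fails
  j=2: fails
  j=3: fails
  j=4: holds
First hit at j=4, so smallest k = 4-1 = 3.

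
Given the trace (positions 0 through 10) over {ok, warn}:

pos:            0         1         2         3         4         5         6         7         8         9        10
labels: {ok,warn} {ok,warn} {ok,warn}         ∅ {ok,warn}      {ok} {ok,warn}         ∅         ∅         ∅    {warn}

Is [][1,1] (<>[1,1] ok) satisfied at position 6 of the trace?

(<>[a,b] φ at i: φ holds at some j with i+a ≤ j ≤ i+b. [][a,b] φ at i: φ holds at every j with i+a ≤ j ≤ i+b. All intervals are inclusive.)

Check <>[1,1] ok at every j in [7,7]:
  j=7: fails (none in [8,8])
Fails at j=7 → formula fails.

Does not hold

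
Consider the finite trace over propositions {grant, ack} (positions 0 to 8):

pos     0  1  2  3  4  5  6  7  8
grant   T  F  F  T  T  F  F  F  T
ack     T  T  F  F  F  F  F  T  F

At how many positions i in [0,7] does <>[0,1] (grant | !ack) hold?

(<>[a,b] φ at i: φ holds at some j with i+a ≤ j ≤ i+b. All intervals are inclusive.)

8

Evaluate at each i in [0,7]:
  i=0: ✓ (witness j=0)
  i=1: ✓ (witness j=2)
  i=2: ✓ (witness j=2)
  i=3: ✓ (witness j=3)
  i=4: ✓ (witness j=4)
  i=5: ✓ (witness j=5)
  i=6: ✓ (witness j=6)
  i=7: ✓ (witness j=8)
Positions where it holds: {0, 1, 2, 3, 4, 5, 6, 7} → 8.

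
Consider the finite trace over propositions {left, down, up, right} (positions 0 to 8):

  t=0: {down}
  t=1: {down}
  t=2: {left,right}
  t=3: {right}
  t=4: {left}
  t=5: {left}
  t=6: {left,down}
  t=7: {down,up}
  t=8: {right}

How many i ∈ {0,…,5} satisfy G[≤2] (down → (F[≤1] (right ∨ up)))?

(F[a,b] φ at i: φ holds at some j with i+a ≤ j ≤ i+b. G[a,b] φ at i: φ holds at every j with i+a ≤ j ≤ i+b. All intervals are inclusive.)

Evaluate at each i in [0,5]:
  i=0: ✗ (fails at j=0)
  i=1: ✓ (all of [1,3])
  i=2: ✓ (all of [2,4])
  i=3: ✓ (all of [3,5])
  i=4: ✓ (all of [4,6])
  i=5: ✓ (all of [5,7])
Positions where it holds: {1, 2, 3, 4, 5} → 5.

5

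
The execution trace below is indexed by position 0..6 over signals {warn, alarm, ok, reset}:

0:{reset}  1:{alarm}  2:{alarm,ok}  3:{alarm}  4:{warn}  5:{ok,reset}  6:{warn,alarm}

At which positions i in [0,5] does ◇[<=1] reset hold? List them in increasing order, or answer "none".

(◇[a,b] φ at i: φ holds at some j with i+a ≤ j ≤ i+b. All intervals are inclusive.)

Evaluate at each i in [0,5]:
  i=0: ✓ (witness j=0)
  i=1: ✗ (none in [1,2])
  i=2: ✗ (none in [2,3])
  i=3: ✗ (none in [3,4])
  i=4: ✓ (witness j=5)
  i=5: ✓ (witness j=5)

0, 4, 5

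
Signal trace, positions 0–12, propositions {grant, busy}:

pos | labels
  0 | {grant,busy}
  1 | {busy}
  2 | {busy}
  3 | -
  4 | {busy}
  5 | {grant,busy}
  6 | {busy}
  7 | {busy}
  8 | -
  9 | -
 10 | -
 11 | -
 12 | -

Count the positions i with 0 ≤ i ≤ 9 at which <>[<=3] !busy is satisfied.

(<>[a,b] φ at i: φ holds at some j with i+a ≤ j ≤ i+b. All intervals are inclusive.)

9

Evaluate at each i in [0,9]:
  i=0: ✓ (witness j=3)
  i=1: ✓ (witness j=3)
  i=2: ✓ (witness j=3)
  i=3: ✓ (witness j=3)
  i=4: ✗ (none in [4,7])
  i=5: ✓ (witness j=8)
  i=6: ✓ (witness j=8)
  i=7: ✓ (witness j=8)
  i=8: ✓ (witness j=8)
  i=9: ✓ (witness j=9)
Positions where it holds: {0, 1, 2, 3, 5, 6, 7, 8, 9} → 9.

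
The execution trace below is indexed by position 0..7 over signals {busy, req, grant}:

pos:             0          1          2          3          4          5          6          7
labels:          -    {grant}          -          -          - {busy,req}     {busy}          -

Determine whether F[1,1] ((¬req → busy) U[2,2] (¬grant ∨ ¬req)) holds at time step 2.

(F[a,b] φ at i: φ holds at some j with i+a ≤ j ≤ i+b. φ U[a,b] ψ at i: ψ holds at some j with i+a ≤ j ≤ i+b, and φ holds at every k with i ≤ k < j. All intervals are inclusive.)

Check ((¬req → busy) U[2,2] (¬grant ∨ ¬req)) at each j in [3,3]:
  j=3: fails
No position in the window satisfies it → formula fails.

No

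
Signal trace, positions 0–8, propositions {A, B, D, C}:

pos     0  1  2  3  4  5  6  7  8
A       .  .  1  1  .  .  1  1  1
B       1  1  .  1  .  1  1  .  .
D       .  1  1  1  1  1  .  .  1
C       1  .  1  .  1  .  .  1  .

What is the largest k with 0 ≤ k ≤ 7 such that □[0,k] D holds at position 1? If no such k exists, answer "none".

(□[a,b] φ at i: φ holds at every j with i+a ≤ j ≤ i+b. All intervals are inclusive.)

D must hold from j=1 onward; find where it first fails.
  j=1: holds
  j=2: holds
  j=3: holds
  j=4: holds
  j=5: holds
  j=6: fails
Holds on [1,5], so largest k = 4.

4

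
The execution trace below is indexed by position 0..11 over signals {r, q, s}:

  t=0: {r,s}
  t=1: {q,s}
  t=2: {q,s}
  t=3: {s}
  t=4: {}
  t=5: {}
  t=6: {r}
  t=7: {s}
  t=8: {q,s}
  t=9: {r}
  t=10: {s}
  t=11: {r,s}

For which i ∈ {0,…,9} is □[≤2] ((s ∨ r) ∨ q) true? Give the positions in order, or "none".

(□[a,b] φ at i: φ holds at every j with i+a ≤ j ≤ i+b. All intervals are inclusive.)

0, 1, 6, 7, 8, 9

Evaluate at each i in [0,9]:
  i=0: ✓ (all of [0,2])
  i=1: ✓ (all of [1,3])
  i=2: ✗ (fails at j=4)
  i=3: ✗ (fails at j=4)
  i=4: ✗ (fails at j=4)
  i=5: ✗ (fails at j=5)
  i=6: ✓ (all of [6,8])
  i=7: ✓ (all of [7,9])
  i=8: ✓ (all of [8,10])
  i=9: ✓ (all of [9,11])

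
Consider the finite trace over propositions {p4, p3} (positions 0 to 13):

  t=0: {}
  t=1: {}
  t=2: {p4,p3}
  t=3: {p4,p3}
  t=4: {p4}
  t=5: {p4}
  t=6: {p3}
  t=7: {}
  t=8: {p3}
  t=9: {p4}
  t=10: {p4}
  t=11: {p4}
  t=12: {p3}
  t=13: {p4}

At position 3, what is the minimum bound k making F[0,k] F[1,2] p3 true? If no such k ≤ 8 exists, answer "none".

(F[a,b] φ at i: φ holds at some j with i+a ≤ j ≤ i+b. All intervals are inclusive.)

Scan j = 3,4,… for F[1,2] p3:
  j=3: fails
  j=4: holds
First hit at j=4, so smallest k = 4-3 = 1.

1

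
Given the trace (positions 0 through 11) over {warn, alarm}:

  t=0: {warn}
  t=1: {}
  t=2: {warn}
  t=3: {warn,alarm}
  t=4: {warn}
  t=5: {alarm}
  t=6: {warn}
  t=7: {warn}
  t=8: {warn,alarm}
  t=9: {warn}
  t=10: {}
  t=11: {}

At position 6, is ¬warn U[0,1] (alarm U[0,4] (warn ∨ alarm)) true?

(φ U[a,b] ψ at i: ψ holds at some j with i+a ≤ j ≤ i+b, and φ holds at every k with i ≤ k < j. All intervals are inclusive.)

True

Need some j in [6,7] with (alarm U[0,4] (warn ∨ alarm)), and ¬warn at every k in [6,j-1].
  j=6: (alarm U[0,4] (warn ∨ alarm)) holds; no prefix to check → satisfied.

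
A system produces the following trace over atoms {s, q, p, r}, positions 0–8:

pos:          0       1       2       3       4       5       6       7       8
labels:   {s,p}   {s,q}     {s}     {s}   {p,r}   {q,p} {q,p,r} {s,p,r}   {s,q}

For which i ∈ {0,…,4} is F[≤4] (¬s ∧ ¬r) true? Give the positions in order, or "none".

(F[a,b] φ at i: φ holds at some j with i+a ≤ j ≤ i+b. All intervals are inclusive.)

1, 2, 3, 4

Evaluate at each i in [0,4]:
  i=0: ✗ (none in [0,4])
  i=1: ✓ (witness j=5)
  i=2: ✓ (witness j=5)
  i=3: ✓ (witness j=5)
  i=4: ✓ (witness j=5)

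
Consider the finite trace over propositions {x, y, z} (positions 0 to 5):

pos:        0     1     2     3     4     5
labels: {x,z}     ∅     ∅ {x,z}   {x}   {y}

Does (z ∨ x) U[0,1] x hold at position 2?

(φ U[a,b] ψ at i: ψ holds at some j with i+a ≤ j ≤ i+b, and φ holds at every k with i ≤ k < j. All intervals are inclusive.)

Need some j in [2,3] with x, and (z ∨ x) at every k in [2,j-1].
  j=2: x false.
  j=3: x holds, but (z ∨ x) fails at k=2 → not this j.
No j in the window works → until fails.

No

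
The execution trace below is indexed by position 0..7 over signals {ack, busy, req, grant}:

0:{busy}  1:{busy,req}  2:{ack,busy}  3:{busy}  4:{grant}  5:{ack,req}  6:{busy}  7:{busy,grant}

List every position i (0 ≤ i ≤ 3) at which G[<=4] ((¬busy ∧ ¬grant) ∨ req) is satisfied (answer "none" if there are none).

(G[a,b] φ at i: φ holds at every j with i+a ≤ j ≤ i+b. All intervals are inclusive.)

none

Evaluate at each i in [0,3]:
  i=0: ✗ (fails at j=0)
  i=1: ✗ (fails at j=2)
  i=2: ✗ (fails at j=2)
  i=3: ✗ (fails at j=3)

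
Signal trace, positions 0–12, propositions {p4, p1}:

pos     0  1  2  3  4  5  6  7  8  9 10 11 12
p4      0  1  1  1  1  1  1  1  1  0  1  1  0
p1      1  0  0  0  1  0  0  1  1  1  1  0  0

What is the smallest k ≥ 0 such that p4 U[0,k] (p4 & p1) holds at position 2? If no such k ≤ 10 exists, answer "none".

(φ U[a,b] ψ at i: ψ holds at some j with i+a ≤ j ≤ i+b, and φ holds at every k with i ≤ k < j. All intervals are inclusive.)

Need earliest j ≥ 2 with (p4 & p1), and p4 at every k in [2,j-1].
  j=2: rhs fails.
  j=3: rhs fails.
  j=4: rhs holds; lhs holds on [2,3]. k = 2.

2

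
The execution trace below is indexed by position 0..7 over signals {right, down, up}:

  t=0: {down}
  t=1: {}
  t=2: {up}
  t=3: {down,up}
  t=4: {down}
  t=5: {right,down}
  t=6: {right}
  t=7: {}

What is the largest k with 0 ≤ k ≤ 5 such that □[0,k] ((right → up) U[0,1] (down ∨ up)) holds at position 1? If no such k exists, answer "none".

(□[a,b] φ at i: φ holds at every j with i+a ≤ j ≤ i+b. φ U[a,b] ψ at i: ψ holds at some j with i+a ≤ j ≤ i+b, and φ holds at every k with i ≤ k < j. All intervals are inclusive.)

4

((right → up) U[0,1] (down ∨ up)) must hold from j=1 onward; find where it first fails.
  j=1: holds
  j=2: holds
  j=3: holds
  j=4: holds
  j=5: holds
  j=6: fails
Holds on [1,5], so largest k = 4.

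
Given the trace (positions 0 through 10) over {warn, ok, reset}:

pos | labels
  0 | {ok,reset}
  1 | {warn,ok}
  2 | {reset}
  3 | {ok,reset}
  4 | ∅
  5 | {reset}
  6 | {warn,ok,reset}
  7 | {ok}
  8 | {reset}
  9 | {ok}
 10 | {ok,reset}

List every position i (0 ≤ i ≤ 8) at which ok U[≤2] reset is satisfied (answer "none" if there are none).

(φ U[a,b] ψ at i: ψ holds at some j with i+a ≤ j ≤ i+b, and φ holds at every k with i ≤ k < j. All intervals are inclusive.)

0, 1, 2, 3, 5, 6, 7, 8

Evaluate at each i in [0,8]:
  i=0: ✓ (rhs at j=0)
  i=1: ✓ (rhs at j=2; lhs holds on [1,1])
  i=2: ✓ (rhs at j=2)
  i=3: ✓ (rhs at j=3)
  i=4: ✗ (lhs fails at k=4 before rhs at j=5)
  i=5: ✓ (rhs at j=5)
  i=6: ✓ (rhs at j=6)
  i=7: ✓ (rhs at j=8; lhs holds on [7,7])
  i=8: ✓ (rhs at j=8)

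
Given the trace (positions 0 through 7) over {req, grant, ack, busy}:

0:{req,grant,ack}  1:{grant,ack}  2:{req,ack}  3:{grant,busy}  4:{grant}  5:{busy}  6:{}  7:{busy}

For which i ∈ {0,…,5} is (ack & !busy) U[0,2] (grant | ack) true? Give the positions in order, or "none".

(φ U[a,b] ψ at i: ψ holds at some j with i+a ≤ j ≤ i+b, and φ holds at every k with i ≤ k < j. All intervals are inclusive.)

Evaluate at each i in [0,5]:
  i=0: ✓ (rhs at j=0)
  i=1: ✓ (rhs at j=1)
  i=2: ✓ (rhs at j=2)
  i=3: ✓ (rhs at j=3)
  i=4: ✓ (rhs at j=4)
  i=5: ✗ (no rhs in [5,7])

0, 1, 2, 3, 4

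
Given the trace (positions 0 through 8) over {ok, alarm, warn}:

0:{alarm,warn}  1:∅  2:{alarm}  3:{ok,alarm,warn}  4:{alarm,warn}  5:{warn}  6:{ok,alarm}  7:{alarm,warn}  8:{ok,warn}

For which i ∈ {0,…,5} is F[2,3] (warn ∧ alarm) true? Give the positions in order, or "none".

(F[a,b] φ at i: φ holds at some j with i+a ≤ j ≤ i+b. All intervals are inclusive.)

Evaluate at each i in [0,5]:
  i=0: ✓ (witness j=3)
  i=1: ✓ (witness j=3)
  i=2: ✓ (witness j=4)
  i=3: ✗ (none in [5,6])
  i=4: ✓ (witness j=7)
  i=5: ✓ (witness j=7)

0, 1, 2, 4, 5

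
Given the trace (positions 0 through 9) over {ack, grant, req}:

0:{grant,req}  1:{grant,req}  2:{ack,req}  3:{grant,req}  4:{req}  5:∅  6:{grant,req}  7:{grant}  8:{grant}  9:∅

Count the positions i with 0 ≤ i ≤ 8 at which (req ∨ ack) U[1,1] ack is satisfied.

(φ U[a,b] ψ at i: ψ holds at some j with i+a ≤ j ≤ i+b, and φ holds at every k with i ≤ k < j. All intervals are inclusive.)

Evaluate at each i in [0,8]:
  i=0: ✗ (no rhs in [1,1])
  i=1: ✓ (rhs at j=2; lhs holds on [1,1])
  i=2: ✗ (no rhs in [3,3])
  i=3: ✗ (no rhs in [4,4])
  i=4: ✗ (no rhs in [5,5])
  i=5: ✗ (no rhs in [6,6])
  i=6: ✗ (no rhs in [7,7])
  i=7: ✗ (no rhs in [8,8])
  i=8: ✗ (no rhs in [9,9])
Positions where it holds: {1} → 1.

1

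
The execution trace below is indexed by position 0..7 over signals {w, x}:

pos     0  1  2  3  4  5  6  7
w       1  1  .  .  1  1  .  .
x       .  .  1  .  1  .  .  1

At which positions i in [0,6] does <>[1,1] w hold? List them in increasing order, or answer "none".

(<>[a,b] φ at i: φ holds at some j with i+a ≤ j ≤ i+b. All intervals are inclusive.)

0, 3, 4

Evaluate at each i in [0,6]:
  i=0: ✓ (witness j=1)
  i=1: ✗ (none in [2,2])
  i=2: ✗ (none in [3,3])
  i=3: ✓ (witness j=4)
  i=4: ✓ (witness j=5)
  i=5: ✗ (none in [6,6])
  i=6: ✗ (none in [7,7])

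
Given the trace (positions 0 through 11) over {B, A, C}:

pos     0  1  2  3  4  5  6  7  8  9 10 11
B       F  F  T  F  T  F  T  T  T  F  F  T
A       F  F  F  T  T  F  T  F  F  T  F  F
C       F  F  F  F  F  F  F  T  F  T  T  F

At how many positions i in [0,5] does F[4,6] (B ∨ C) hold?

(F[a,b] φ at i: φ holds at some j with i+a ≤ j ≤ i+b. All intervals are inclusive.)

Evaluate at each i in [0,5]:
  i=0: ✓ (witness j=4)
  i=1: ✓ (witness j=6)
  i=2: ✓ (witness j=6)
  i=3: ✓ (witness j=7)
  i=4: ✓ (witness j=8)
  i=5: ✓ (witness j=9)
Positions where it holds: {0, 1, 2, 3, 4, 5} → 6.

6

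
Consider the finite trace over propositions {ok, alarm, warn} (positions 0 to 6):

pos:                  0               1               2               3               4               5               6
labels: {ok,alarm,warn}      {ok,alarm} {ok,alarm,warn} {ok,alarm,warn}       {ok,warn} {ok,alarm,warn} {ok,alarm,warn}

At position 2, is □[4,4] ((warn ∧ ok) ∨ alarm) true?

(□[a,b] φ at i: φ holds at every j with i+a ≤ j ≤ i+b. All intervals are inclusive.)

Check ((warn ∧ ok) ∨ alarm) at every j in [6,6]:
  j=6: true
All positions satisfy it → formula holds.

Yes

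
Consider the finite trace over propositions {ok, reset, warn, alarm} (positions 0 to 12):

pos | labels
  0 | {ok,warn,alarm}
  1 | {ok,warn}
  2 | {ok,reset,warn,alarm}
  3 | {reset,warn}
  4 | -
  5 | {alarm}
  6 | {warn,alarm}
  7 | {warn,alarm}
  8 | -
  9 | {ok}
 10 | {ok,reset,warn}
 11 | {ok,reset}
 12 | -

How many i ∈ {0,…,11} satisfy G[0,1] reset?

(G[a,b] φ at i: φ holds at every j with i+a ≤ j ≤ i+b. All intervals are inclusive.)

2

Evaluate at each i in [0,11]:
  i=0: ✗ (fails at j=0)
  i=1: ✗ (fails at j=1)
  i=2: ✓ (all of [2,3])
  i=3: ✗ (fails at j=4)
  i=4: ✗ (fails at j=4)
  i=5: ✗ (fails at j=5)
  i=6: ✗ (fails at j=6)
  i=7: ✗ (fails at j=7)
  i=8: ✗ (fails at j=8)
  i=9: ✗ (fails at j=9)
  i=10: ✓ (all of [10,11])
  i=11: ✗ (fails at j=12)
Positions where it holds: {2, 10} → 2.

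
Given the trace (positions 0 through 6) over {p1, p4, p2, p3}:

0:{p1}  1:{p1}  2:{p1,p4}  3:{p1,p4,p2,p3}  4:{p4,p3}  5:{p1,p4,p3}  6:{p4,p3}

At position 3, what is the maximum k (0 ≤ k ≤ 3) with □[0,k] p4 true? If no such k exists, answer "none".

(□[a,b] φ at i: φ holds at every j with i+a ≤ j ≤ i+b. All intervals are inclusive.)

p4 must hold from j=3 onward; find where it first fails.
  j=3: holds
  j=4: holds
  j=5: holds
  j=6: holds
Holds through j=6; largest k = 3.

3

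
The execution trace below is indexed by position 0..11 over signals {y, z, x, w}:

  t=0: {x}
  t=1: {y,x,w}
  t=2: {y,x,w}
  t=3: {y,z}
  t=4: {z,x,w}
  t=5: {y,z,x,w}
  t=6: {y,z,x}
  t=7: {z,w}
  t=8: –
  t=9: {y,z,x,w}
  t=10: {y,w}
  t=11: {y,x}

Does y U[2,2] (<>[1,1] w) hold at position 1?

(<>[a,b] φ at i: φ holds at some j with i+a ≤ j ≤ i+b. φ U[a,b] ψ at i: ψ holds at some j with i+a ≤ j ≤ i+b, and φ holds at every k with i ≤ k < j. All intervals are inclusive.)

Holds

Need some j in [3,3] with <>[1,1] w, and y at every k in [1,j-1].
  j=3: <>[1,1] w holds; y holds at every k in [1,2] → satisfied.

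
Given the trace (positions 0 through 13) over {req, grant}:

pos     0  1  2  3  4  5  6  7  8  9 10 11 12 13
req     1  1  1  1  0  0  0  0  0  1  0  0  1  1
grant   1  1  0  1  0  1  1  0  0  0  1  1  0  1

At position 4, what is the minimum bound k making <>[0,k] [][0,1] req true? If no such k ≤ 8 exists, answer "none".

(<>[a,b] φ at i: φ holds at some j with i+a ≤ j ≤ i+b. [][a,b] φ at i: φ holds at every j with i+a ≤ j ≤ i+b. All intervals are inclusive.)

Scan j = 4,5,… for [][0,1] req:
  j=4: fails
  j=5: fails
  j=6: fails
  j=7: fails
  j=8: fails
  j=9: fails
  j=10: fails
  j=11: fails
  j=12: holds
First hit at j=12, so smallest k = 12-4 = 8.

8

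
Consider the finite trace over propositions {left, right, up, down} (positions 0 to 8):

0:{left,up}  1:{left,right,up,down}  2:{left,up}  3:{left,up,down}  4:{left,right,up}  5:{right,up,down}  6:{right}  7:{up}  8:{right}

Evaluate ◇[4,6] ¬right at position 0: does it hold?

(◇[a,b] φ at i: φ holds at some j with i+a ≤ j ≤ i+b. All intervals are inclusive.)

Check ¬right at each j in [4,6]:
  j=4: false
  j=5: false
  j=6: false
No position in the window satisfies it → formula fails.

Does not hold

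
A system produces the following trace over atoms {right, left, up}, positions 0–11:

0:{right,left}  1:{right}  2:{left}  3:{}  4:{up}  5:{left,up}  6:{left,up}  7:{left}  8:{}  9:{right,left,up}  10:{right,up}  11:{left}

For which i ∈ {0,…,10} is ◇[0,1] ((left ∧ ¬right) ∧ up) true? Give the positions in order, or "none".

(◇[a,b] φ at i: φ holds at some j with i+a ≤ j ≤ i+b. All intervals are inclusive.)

Evaluate at each i in [0,10]:
  i=0: ✗ (none in [0,1])
  i=1: ✗ (none in [1,2])
  i=2: ✗ (none in [2,3])
  i=3: ✗ (none in [3,4])
  i=4: ✓ (witness j=5)
  i=5: ✓ (witness j=5)
  i=6: ✓ (witness j=6)
  i=7: ✗ (none in [7,8])
  i=8: ✗ (none in [8,9])
  i=9: ✗ (none in [9,10])
  i=10: ✗ (none in [10,11])

4, 5, 6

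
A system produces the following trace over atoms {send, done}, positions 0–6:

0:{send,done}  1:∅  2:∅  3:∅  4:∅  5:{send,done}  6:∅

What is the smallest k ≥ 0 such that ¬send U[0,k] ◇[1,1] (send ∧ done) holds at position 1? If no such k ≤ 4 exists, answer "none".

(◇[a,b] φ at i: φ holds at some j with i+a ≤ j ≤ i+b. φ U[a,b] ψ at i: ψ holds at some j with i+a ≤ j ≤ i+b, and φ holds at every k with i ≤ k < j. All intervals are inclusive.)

Need earliest j ≥ 1 with ◇[1,1] (send ∧ done), and ¬send at every k in [1,j-1].
  j=1: rhs fails.
  j=2: rhs fails.
  j=3: rhs fails.
  j=4: rhs holds; lhs holds on [1,3]. k = 3.

3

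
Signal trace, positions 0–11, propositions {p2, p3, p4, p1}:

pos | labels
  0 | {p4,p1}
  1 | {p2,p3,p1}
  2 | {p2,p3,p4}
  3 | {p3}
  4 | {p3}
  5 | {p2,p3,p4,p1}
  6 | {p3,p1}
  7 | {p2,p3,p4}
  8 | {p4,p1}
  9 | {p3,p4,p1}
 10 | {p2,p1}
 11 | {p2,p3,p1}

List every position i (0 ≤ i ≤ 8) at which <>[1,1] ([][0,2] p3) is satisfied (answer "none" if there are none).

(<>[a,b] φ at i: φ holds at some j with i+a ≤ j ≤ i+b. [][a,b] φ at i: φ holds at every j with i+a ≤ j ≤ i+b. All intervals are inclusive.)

Evaluate at each i in [0,8]:
  i=0: ✓ (witness j=1)
  i=1: ✓ (witness j=2)
  i=2: ✓ (witness j=3)
  i=3: ✓ (witness j=4)
  i=4: ✓ (witness j=5)
  i=5: ✗ (none in [6,6])
  i=6: ✗ (none in [7,7])
  i=7: ✗ (none in [8,8])
  i=8: ✗ (none in [9,9])

0, 1, 2, 3, 4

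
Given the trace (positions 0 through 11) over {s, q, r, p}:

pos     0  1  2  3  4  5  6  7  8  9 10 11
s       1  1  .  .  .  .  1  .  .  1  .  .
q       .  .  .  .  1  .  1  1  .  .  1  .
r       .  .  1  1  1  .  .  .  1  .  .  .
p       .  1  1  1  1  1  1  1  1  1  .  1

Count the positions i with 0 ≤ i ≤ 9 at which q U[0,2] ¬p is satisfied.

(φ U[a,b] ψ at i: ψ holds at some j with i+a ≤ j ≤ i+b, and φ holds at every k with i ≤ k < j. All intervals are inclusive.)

Evaluate at each i in [0,9]:
  i=0: ✓ (rhs at j=0)
  i=1: ✗ (no rhs in [1,3])
  i=2: ✗ (no rhs in [2,4])
  i=3: ✗ (no rhs in [3,5])
  i=4: ✗ (no rhs in [4,6])
  i=5: ✗ (no rhs in [5,7])
  i=6: ✗ (no rhs in [6,8])
  i=7: ✗ (no rhs in [7,9])
  i=8: ✗ (lhs fails at k=8 before rhs at j=10)
  i=9: ✗ (lhs fails at k=9 before rhs at j=10)
Positions where it holds: {0} → 1.

1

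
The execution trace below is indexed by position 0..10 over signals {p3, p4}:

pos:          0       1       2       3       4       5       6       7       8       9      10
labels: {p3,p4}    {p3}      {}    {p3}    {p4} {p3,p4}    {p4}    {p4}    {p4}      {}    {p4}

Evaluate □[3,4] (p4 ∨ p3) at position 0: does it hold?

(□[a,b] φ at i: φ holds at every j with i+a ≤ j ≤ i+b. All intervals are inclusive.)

Check (p4 ∨ p3) at every j in [3,4]:
  j=3: true
  j=4: true
All positions satisfy it → formula holds.

Holds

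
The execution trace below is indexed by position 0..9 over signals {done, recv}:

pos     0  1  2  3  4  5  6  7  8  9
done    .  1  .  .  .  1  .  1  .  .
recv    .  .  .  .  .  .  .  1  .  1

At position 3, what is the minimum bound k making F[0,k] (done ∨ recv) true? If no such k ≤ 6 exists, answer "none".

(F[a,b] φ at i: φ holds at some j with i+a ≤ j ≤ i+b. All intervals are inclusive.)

Scan j = 3,4,… for (done ∨ recv):
  j=3: fails
  j=4: fails
  j=5: holds
First hit at j=5, so smallest k = 5-3 = 2.

2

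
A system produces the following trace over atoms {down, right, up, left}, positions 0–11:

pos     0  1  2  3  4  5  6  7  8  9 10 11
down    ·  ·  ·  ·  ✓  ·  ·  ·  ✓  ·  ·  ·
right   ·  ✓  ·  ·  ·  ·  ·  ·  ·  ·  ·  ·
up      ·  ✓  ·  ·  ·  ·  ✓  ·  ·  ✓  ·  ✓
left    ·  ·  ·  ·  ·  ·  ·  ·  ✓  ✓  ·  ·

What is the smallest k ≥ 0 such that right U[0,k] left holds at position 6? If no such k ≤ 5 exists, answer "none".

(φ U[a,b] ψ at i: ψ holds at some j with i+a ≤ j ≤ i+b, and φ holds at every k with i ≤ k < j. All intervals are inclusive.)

none

Need earliest j ≥ 6 with left, and right at every k in [6,j-1].
  j=6: rhs fails.
  j=7: rhs fails.
  j=8: rhs holds but lhs fails at k=6.
  j=9: rhs holds but lhs fails at k=6.
  j=10: rhs fails.
  j=11: rhs fails.
No witness within the range → none.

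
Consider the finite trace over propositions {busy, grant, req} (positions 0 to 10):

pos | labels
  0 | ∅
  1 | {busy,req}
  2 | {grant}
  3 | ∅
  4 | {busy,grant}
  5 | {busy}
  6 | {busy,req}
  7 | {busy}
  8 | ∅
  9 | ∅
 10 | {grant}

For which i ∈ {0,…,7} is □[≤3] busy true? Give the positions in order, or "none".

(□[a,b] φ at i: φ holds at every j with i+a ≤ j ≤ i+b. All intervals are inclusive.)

4

Evaluate at each i in [0,7]:
  i=0: ✗ (fails at j=0)
  i=1: ✗ (fails at j=2)
  i=2: ✗ (fails at j=2)
  i=3: ✗ (fails at j=3)
  i=4: ✓ (all of [4,7])
  i=5: ✗ (fails at j=8)
  i=6: ✗ (fails at j=8)
  i=7: ✗ (fails at j=8)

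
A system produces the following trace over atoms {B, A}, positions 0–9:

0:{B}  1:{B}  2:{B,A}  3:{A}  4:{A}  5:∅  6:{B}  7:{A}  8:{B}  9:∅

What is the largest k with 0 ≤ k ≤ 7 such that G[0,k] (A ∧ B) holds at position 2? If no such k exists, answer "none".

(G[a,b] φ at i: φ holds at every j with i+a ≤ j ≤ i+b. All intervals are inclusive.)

(A ∧ B) must hold from j=2 onward; find where it first fails.
  j=2: holds
  j=3: fails
Holds on [2,2], so largest k = 0.

0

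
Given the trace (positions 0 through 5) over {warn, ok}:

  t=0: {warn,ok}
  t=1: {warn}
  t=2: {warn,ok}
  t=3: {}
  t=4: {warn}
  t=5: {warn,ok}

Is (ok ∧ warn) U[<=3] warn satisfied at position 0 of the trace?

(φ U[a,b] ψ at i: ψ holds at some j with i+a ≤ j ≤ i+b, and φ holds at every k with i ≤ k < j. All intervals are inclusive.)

Holds

Need some j in [0,3] with warn, and (ok ∧ warn) at every k in [0,j-1].
  j=0: warn holds; no prefix to check → satisfied.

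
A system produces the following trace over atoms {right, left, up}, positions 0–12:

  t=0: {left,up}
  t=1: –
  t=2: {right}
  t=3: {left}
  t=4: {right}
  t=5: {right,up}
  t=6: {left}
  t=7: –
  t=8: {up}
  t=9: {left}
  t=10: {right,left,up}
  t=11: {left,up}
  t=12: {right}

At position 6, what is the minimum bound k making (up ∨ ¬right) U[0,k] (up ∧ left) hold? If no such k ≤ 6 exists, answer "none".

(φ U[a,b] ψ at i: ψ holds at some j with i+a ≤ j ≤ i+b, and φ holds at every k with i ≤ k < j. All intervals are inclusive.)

Need earliest j ≥ 6 with (up ∧ left), and (up ∨ ¬right) at every k in [6,j-1].
  j=6: rhs fails.
  j=7: rhs fails.
  j=8: rhs fails.
  j=9: rhs fails.
  j=10: rhs holds; lhs holds on [6,9]. k = 4.

4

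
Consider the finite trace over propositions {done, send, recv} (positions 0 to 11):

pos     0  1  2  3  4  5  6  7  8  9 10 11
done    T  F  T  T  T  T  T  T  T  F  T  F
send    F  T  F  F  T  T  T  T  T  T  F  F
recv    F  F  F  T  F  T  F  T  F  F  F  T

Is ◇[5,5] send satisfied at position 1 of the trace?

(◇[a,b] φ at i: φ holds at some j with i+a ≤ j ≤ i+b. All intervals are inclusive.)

Check send at each j in [6,6]:
  j=6: true
Found at j=6 → formula holds.

Holds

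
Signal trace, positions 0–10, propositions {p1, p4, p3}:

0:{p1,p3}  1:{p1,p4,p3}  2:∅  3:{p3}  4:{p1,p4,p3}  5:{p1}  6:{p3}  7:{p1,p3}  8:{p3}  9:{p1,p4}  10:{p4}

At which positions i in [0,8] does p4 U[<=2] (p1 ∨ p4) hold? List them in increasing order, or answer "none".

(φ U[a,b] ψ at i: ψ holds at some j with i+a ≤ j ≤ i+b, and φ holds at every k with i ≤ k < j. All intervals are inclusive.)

Evaluate at each i in [0,8]:
  i=0: ✓ (rhs at j=0)
  i=1: ✓ (rhs at j=1)
  i=2: ✗ (lhs fails at k=2 before rhs at j=4)
  i=3: ✗ (lhs fails at k=3 before rhs at j=4)
  i=4: ✓ (rhs at j=4)
  i=5: ✓ (rhs at j=5)
  i=6: ✗ (lhs fails at k=6 before rhs at j=7)
  i=7: ✓ (rhs at j=7)
  i=8: ✗ (lhs fails at k=8 before rhs at j=9)

0, 1, 4, 5, 7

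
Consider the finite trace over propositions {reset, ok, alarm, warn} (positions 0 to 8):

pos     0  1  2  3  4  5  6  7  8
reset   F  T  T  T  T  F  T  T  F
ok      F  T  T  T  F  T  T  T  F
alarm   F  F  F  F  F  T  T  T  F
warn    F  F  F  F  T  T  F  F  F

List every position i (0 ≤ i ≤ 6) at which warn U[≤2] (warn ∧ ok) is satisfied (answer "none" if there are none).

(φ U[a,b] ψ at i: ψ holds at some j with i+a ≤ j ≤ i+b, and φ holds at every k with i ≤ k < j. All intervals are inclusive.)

4, 5

Evaluate at each i in [0,6]:
  i=0: ✗ (no rhs in [0,2])
  i=1: ✗ (no rhs in [1,3])
  i=2: ✗ (no rhs in [2,4])
  i=3: ✗ (lhs fails at k=3 before rhs at j=5)
  i=4: ✓ (rhs at j=5; lhs holds on [4,4])
  i=5: ✓ (rhs at j=5)
  i=6: ✗ (no rhs in [6,8])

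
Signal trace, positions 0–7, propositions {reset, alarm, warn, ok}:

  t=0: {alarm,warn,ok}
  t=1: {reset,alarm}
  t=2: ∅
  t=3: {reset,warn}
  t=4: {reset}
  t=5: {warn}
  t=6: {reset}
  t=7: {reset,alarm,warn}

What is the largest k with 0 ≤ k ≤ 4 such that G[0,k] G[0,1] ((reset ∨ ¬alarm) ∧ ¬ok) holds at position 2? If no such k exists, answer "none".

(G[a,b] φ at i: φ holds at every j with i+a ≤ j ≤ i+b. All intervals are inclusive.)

4

G[0,1] ((reset ∨ ¬alarm) ∧ ¬ok) must hold from j=2 onward; find where it first fails.
  j=2: holds
  j=3: holds
  j=4: holds
  j=5: holds
  j=6: holds
Holds through j=6; largest k = 4.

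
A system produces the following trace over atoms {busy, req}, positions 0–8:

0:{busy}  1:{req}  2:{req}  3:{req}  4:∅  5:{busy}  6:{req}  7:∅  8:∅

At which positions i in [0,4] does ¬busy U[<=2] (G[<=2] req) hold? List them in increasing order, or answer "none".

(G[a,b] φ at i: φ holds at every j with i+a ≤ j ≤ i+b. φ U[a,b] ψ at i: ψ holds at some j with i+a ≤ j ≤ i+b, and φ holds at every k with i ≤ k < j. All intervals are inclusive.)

1

Evaluate at each i in [0,4]:
  i=0: ✗ (lhs fails at k=0 before rhs at j=1)
  i=1: ✓ (rhs at j=1)
  i=2: ✗ (no rhs in [2,4])
  i=3: ✗ (no rhs in [3,5])
  i=4: ✗ (no rhs in [4,6])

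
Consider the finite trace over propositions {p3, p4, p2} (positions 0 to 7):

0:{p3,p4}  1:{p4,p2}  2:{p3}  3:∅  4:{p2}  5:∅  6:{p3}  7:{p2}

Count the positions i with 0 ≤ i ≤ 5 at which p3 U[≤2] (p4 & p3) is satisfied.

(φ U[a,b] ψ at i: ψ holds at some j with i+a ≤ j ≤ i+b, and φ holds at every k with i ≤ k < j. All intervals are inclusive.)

1

Evaluate at each i in [0,5]:
  i=0: ✓ (rhs at j=0)
  i=1: ✗ (no rhs in [1,3])
  i=2: ✗ (no rhs in [2,4])
  i=3: ✗ (no rhs in [3,5])
  i=4: ✗ (no rhs in [4,6])
  i=5: ✗ (no rhs in [5,7])
Positions where it holds: {0} → 1.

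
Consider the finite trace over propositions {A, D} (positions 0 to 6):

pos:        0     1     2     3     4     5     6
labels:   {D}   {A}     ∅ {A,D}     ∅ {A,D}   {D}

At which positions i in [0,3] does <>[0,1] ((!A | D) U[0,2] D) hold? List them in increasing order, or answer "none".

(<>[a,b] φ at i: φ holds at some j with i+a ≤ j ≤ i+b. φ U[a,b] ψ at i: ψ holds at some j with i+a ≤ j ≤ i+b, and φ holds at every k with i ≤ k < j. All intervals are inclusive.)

Evaluate at each i in [0,3]:
  i=0: ✓ (witness j=0)
  i=1: ✓ (witness j=2)
  i=2: ✓ (witness j=2)
  i=3: ✓ (witness j=3)

0, 1, 2, 3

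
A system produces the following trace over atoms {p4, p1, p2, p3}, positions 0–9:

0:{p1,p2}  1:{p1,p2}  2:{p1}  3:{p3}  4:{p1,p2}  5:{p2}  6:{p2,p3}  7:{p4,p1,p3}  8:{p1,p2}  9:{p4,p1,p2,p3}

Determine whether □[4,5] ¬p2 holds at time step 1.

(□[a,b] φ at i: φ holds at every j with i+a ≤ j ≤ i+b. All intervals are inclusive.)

Check ¬p2 at every j in [5,6]:
  j=5: false
  j=6: false
Fails at j=5 → formula fails.

Does not hold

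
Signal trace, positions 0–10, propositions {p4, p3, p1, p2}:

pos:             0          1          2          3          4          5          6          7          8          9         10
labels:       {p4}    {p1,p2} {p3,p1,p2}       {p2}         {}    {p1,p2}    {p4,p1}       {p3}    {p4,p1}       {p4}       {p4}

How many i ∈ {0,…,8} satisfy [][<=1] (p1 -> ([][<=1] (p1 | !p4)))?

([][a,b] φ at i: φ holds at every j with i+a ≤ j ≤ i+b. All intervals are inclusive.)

Evaluate at each i in [0,8]:
  i=0: ✓ (all of [0,1])
  i=1: ✓ (all of [1,2])
  i=2: ✓ (all of [2,3])
  i=3: ✓ (all of [3,4])
  i=4: ✓ (all of [4,5])
  i=5: ✓ (all of [5,6])
  i=6: ✓ (all of [6,7])
  i=7: ✗ (fails at j=8)
  i=8: ✗ (fails at j=8)
Positions where it holds: {0, 1, 2, 3, 4, 5, 6} → 7.

7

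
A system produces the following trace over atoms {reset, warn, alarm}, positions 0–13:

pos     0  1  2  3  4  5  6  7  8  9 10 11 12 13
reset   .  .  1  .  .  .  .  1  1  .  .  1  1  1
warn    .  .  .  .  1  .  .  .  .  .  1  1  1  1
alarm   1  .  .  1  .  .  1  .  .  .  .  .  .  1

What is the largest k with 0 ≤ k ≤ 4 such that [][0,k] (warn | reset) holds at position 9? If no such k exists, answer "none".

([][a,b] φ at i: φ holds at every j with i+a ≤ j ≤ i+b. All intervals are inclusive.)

(warn | reset) must hold from j=9 onward; find where it first fails.
  j=9: fails → no k works.

none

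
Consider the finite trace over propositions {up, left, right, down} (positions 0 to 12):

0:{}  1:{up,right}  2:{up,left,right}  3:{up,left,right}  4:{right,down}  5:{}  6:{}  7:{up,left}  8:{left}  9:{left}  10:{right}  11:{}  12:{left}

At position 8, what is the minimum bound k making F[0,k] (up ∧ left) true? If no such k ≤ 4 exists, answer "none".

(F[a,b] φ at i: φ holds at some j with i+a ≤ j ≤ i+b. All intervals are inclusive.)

none

Scan j = 8,9,… for (up ∧ left):
  j=8: fails
  j=9: fails
  j=10: fails
  j=11: fails
  j=12: fails
No j in [8,12] satisfies it → none.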